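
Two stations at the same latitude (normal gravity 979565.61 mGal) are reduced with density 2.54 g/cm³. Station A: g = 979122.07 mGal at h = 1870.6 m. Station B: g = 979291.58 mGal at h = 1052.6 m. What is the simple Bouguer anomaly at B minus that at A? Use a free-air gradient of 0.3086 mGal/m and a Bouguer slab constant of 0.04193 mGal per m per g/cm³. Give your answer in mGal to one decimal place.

Δg_SB(A) = 979122.07 − 979565.61 + 0.3086×1870.6 − 0.04193×2.54×1870.6 = -65.50 mGal
Δg_SB(B) = 979291.58 − 979565.61 + 0.3086×1052.6 − 0.04193×2.54×1052.6 = -61.30 mGal
Difference = -61.30 − (-65.50) = 4.20 mGal

4.2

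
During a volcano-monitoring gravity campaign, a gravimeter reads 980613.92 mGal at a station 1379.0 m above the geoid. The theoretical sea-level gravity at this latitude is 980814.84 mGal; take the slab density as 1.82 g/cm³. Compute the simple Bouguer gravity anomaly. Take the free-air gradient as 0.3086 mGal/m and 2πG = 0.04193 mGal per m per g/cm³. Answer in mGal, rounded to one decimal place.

119.4

Free-air correction = 0.3086 × 1379.0 = 425.56 mGal
Free-air anomaly = 980613.92 − 980814.84 + (425.56) = 224.64 mGal
Bouguer slab correction = 0.04193 × 1.82 × 1379.0 = 105.24 mGal
Simple Bouguer anomaly = 224.64 − (105.24) = 119.40 mGal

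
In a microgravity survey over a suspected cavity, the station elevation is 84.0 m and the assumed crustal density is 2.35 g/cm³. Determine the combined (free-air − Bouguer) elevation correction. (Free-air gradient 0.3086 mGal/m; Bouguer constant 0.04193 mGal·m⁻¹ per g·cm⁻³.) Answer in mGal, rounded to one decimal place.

17.6

Combined gradient = 0.3086 − 0.04193 × 2.35 = 0.2100645 mGal/m
Combined elevation correction = 0.2100645 × 84.0 = 17.6 mGal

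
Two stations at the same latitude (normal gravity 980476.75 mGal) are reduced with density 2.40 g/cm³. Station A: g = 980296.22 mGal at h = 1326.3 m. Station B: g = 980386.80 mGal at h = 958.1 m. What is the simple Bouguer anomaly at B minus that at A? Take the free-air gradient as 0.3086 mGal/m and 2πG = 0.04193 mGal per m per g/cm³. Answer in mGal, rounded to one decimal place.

14.0

Δg_SB(A) = 980296.22 − 980476.75 + 0.3086×1326.3 − 0.04193×2.40×1326.3 = 95.30 mGal
Δg_SB(B) = 980386.80 − 980476.75 + 0.3086×958.1 − 0.04193×2.40×958.1 = 109.30 mGal
Difference = 109.30 − (95.30) = 14.00 mGal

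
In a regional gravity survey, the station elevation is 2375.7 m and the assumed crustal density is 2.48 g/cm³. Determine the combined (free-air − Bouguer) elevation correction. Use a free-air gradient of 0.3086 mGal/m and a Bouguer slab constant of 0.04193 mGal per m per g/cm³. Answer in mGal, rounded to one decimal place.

Combined gradient = 0.3086 − 0.04193 × 2.48 = 0.2046136 mGal/m
Combined elevation correction = 0.2046136 × 2375.7 = 486.1 mGal

486.1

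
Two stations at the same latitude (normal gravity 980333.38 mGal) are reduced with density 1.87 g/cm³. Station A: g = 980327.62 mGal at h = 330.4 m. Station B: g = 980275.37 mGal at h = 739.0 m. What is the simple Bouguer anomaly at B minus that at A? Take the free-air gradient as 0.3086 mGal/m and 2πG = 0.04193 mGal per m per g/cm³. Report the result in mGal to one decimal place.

41.8

Δg_SB(A) = 980327.62 − 980333.38 + 0.3086×330.4 − 0.04193×1.87×330.4 = 70.30 mGal
Δg_SB(B) = 980275.37 − 980333.38 + 0.3086×739.0 − 0.04193×1.87×739.0 = 112.10 mGal
Difference = 112.10 − (70.30) = 41.80 mGal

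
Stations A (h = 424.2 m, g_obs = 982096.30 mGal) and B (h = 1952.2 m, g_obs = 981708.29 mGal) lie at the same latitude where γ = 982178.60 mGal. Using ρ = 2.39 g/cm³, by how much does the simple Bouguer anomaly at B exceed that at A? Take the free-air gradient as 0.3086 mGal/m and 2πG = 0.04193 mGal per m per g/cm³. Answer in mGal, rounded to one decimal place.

Δg_SB(A) = 982096.30 − 982178.60 + 0.3086×424.2 − 0.04193×2.39×424.2 = 6.10 mGal
Δg_SB(B) = 981708.29 − 982178.60 + 0.3086×1952.2 − 0.04193×2.39×1952.2 = -63.50 mGal
Difference = -63.50 − (6.10) = -69.60 mGal

-69.6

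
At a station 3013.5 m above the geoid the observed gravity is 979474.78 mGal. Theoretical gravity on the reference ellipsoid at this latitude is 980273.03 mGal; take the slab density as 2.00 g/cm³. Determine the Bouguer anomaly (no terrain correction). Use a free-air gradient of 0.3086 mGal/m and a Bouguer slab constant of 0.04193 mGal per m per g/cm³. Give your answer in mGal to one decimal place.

-121.0

Free-air correction = 0.3086 × 3013.5 = 929.97 mGal
Free-air anomaly = 979474.78 − 980273.03 + (929.97) = 131.72 mGal
Bouguer slab correction = 0.04193 × 2.00 × 3013.5 = 252.71 mGal
Simple Bouguer anomaly = 131.72 − (252.71) = -120.99 mGal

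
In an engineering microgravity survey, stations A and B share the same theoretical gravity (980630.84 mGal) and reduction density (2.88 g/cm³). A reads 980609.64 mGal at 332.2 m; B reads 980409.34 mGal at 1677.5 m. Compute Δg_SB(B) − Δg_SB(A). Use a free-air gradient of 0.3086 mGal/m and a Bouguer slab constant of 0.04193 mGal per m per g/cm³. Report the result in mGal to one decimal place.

Δg_SB(A) = 980609.64 − 980630.84 + 0.3086×332.2 − 0.04193×2.88×332.2 = 41.20 mGal
Δg_SB(B) = 980409.34 − 980630.84 + 0.3086×1677.5 − 0.04193×2.88×1677.5 = 93.60 mGal
Difference = 93.60 − (41.20) = 52.40 mGal

52.4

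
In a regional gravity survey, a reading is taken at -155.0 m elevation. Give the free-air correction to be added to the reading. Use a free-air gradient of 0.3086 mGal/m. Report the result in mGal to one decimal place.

-47.8

Free-air correction = 0.3086 × -155.0 = -47.8 mGal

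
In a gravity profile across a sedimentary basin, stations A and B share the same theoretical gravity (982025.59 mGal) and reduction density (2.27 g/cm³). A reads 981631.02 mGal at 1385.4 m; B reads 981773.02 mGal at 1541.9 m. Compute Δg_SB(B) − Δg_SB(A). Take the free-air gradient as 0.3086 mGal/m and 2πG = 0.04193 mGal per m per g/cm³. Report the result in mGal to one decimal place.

Δg_SB(A) = 981631.02 − 982025.59 + 0.3086×1385.4 − 0.04193×2.27×1385.4 = -98.90 mGal
Δg_SB(B) = 981773.02 − 982025.59 + 0.3086×1541.9 − 0.04193×2.27×1541.9 = 76.50 mGal
Difference = 76.50 − (-98.90) = 175.40 mGal

175.4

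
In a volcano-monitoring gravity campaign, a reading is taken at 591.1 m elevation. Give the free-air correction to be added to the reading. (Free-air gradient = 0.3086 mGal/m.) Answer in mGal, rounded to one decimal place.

Free-air correction = 0.3086 × 591.1 = 182.4 mGal

182.4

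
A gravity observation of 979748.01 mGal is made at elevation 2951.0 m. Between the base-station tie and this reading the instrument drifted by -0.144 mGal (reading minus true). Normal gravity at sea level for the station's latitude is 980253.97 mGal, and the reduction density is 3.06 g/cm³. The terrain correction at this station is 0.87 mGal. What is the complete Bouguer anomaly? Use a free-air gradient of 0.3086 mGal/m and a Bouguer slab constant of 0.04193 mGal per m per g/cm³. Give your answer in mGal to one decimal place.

27.1

Drift-corrected reading = 979748.01 − (-0.144) = 979748.154 mGal
Free-air correction = 0.3086 × 2951.0 = 910.68 mGal
Free-air anomaly = 979748.154 − 980253.97 + (910.68) = 404.864 mGal
Bouguer slab correction = 0.04193 × 3.06 × 2951.0 = 378.63 mGal
Simple Bouguer anomaly = 404.864 − (378.63) = 26.234 mGal
Complete Bouguer anomaly = 26.234 + 0.87 = 27.104 mGal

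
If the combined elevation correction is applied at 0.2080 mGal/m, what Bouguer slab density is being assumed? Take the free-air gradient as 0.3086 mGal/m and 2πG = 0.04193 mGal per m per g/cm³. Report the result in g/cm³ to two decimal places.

0.2080 = 0.3086 − 0.04193 × ρ
ρ = (0.3086 − 0.2080) / 0.04193 = 2.40 g/cm³

2.40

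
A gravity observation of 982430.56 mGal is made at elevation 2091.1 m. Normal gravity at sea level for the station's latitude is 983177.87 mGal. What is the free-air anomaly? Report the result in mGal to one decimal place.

-102.0

Free-air correction = 0.3086 × 2091.1 = 645.31 mGal
Free-air anomaly = 982430.56 − 983177.87 + (645.31) = -102.00 mGal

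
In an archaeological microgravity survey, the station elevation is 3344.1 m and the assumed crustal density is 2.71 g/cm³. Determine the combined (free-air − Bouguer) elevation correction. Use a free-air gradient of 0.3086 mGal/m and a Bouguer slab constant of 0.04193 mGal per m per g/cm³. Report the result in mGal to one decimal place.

652.0

Combined gradient = 0.3086 − 0.04193 × 2.71 = 0.1949697 mGal/m
Combined elevation correction = 0.1949697 × 3344.1 = 652.0 mGal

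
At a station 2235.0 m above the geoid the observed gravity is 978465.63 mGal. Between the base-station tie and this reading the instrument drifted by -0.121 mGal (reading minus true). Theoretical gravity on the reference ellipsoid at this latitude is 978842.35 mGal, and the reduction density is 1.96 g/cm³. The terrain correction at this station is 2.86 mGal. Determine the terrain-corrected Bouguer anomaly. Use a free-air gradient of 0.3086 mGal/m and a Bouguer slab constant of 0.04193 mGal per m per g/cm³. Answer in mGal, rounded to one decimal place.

Drift-corrected reading = 978465.63 − (-0.121) = 978465.751 mGal
Free-air correction = 0.3086 × 2235.0 = 689.72 mGal
Free-air anomaly = 978465.751 − 978842.35 + (689.72) = 313.121 mGal
Bouguer slab correction = 0.04193 × 1.96 × 2235.0 = 183.68 mGal
Simple Bouguer anomaly = 313.121 − (183.68) = 129.441 mGal
Complete Bouguer anomaly = 129.441 + 2.86 = 132.301 mGal

132.3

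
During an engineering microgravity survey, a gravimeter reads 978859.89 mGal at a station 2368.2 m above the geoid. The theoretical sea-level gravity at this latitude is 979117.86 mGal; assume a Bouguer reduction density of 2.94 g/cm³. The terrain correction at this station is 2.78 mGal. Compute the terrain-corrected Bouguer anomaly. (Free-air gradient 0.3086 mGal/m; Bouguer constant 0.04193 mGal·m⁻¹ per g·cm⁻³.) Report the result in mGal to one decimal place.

183.7

Free-air correction = 0.3086 × 2368.2 = 730.83 mGal
Free-air anomaly = 978859.89 − 979117.86 + (730.83) = 472.86 mGal
Bouguer slab correction = 0.04193 × 2.94 × 2368.2 = 291.94 mGal
Simple Bouguer anomaly = 472.86 − (291.94) = 180.92 mGal
Complete Bouguer anomaly = 180.92 + 2.78 = 183.70 mGal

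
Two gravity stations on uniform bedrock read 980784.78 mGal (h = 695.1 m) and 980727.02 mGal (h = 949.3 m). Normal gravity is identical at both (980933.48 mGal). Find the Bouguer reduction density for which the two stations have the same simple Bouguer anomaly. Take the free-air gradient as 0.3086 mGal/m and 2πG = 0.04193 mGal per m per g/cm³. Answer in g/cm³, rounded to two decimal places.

1.94

Δg_obs = 980727.02 − 980784.78 = -57.76 mGal over Δh = 949.3 − 695.1 = 254.2 m
Equal Bouguer anomalies ⇒ Δg_obs + (0.3086 − 0.04193ρ)·Δh = 0
0.3086 − 0.04193ρ = −Δg_obs/Δh = 0.22722
ρ = (0.3086 − 0.22722) / 0.04193 = 1.94 g/cm³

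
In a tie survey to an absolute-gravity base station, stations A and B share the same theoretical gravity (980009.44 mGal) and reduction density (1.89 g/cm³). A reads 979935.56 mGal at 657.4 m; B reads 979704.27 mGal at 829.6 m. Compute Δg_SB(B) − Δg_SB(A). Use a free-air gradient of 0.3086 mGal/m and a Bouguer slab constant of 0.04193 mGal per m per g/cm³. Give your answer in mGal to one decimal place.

Δg_SB(A) = 979935.56 − 980009.44 + 0.3086×657.4 − 0.04193×1.89×657.4 = 76.90 mGal
Δg_SB(B) = 979704.27 − 980009.44 + 0.3086×829.6 − 0.04193×1.89×829.6 = -114.90 mGal
Difference = -114.90 − (76.90) = -191.80 mGal

-191.8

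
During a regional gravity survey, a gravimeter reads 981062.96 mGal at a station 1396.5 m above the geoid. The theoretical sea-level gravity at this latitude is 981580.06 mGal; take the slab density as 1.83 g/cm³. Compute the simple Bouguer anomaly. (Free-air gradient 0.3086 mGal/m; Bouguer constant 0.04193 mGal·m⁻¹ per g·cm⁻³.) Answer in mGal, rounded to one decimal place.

-193.3

Free-air correction = 0.3086 × 1396.5 = 430.96 mGal
Free-air anomaly = 981062.96 − 981580.06 + (430.96) = -86.14 mGal
Bouguer slab correction = 0.04193 × 1.83 × 1396.5 = 107.16 mGal
Simple Bouguer anomaly = -86.14 − (107.16) = -193.30 mGal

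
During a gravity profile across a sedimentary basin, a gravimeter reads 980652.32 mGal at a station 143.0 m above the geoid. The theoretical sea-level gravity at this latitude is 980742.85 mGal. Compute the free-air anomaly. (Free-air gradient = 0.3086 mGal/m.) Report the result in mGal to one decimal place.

-46.4

Free-air correction = 0.3086 × 143.0 = 44.13 mGal
Free-air anomaly = 980652.32 − 980742.85 + (44.13) = -46.40 mGal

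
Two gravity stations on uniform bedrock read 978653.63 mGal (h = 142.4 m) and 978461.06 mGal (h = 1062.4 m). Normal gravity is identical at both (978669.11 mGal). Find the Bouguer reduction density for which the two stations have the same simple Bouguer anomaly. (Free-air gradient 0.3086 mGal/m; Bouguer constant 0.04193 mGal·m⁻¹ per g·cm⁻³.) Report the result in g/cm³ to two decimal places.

2.37

Δg_obs = 978461.06 − 978653.63 = -192.57 mGal over Δh = 1062.4 − 142.4 = 920.0 m
Equal Bouguer anomalies ⇒ Δg_obs + (0.3086 − 0.04193ρ)·Δh = 0
0.3086 − 0.04193ρ = −Δg_obs/Δh = 0.20932
ρ = (0.3086 − 0.20932) / 0.04193 = 2.37 g/cm³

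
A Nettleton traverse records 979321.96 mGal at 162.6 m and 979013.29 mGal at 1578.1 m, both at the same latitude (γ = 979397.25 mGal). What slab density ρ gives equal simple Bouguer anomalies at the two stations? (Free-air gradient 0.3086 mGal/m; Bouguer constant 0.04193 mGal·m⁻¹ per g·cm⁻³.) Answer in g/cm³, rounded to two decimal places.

Δg_obs = 979013.29 − 979321.96 = -308.67 mGal over Δh = 1578.1 − 162.6 = 1415.5 m
Equal Bouguer anomalies ⇒ Δg_obs + (0.3086 − 0.04193ρ)·Δh = 0
0.3086 − 0.04193ρ = −Δg_obs/Δh = 0.21806
ρ = (0.3086 − 0.21806) / 0.04193 = 2.16 g/cm³

2.16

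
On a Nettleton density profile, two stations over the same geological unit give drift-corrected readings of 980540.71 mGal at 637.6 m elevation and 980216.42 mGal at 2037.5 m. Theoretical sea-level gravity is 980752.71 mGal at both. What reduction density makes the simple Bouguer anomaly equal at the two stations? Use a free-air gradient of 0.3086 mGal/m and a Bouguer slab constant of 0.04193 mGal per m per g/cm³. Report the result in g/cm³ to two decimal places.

1.84

Δg_obs = 980216.42 − 980540.71 = -324.29 mGal over Δh = 2037.5 − 637.6 = 1399.9 m
Equal Bouguer anomalies ⇒ Δg_obs + (0.3086 − 0.04193ρ)·Δh = 0
0.3086 − 0.04193ρ = −Δg_obs/Δh = 0.23165
ρ = (0.3086 − 0.23165) / 0.04193 = 1.84 g/cm³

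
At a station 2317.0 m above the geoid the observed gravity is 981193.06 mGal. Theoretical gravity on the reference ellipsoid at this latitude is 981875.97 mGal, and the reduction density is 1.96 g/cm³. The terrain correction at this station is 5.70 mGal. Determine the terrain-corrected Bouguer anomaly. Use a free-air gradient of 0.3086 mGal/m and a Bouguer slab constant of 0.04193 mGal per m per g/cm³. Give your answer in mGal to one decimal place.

-152.6

Free-air correction = 0.3086 × 2317.0 = 715.03 mGal
Free-air anomaly = 981193.06 − 981875.97 + (715.03) = 32.12 mGal
Bouguer slab correction = 0.04193 × 1.96 × 2317.0 = 190.42 mGal
Simple Bouguer anomaly = 32.12 − (190.42) = -158.30 mGal
Complete Bouguer anomaly = -158.30 + 5.70 = -152.60 mGal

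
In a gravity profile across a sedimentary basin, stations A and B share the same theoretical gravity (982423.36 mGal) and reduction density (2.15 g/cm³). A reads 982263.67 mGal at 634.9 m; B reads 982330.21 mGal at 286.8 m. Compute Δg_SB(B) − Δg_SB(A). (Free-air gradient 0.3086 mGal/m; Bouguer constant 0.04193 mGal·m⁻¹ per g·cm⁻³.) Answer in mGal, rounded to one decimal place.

-9.5

Δg_SB(A) = 982263.67 − 982423.36 + 0.3086×634.9 − 0.04193×2.15×634.9 = -21.00 mGal
Δg_SB(B) = 982330.21 − 982423.36 + 0.3086×286.8 − 0.04193×2.15×286.8 = -30.50 mGal
Difference = -30.50 − (-21.00) = -9.50 mGal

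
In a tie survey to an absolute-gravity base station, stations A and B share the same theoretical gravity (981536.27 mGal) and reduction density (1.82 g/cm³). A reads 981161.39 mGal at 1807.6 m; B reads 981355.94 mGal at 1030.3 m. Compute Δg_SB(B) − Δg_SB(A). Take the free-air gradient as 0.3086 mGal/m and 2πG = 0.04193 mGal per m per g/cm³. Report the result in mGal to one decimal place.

Δg_SB(A) = 981161.39 − 981536.27 + 0.3086×1807.6 − 0.04193×1.82×1807.6 = 45.00 mGal
Δg_SB(B) = 981355.94 − 981536.27 + 0.3086×1030.3 − 0.04193×1.82×1030.3 = 59.00 mGal
Difference = 59.00 − (45.00) = 14.00 mGal

14.0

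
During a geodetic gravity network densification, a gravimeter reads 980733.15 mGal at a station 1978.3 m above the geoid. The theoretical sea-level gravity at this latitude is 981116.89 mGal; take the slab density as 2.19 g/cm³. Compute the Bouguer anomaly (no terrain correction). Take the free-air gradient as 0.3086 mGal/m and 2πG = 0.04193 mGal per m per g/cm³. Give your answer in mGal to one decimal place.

45.1

Free-air correction = 0.3086 × 1978.3 = 610.50 mGal
Free-air anomaly = 980733.15 − 981116.89 + (610.50) = 226.76 mGal
Bouguer slab correction = 0.04193 × 2.19 × 1978.3 = 181.66 mGal
Simple Bouguer anomaly = 226.76 − (181.66) = 45.10 mGal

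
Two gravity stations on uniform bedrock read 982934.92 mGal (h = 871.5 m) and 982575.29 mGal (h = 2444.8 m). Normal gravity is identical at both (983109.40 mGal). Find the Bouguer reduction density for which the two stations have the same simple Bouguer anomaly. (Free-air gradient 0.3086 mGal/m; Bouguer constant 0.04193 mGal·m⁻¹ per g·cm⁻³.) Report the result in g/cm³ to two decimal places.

1.91

Δg_obs = 982575.29 − 982934.92 = -359.63 mGal over Δh = 2444.8 − 871.5 = 1573.3 m
Equal Bouguer anomalies ⇒ Δg_obs + (0.3086 − 0.04193ρ)·Δh = 0
0.3086 − 0.04193ρ = −Δg_obs/Δh = 0.22858
ρ = (0.3086 − 0.22858) / 0.04193 = 1.91 g/cm³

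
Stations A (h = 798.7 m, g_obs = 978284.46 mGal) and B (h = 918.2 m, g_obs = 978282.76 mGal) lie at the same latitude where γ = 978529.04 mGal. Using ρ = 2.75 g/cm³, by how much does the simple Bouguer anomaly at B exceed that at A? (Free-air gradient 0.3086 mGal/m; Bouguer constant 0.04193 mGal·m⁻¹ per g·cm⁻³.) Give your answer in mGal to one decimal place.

21.4

Δg_SB(A) = 978284.46 − 978529.04 + 0.3086×798.7 − 0.04193×2.75×798.7 = -90.20 mGal
Δg_SB(B) = 978282.76 − 978529.04 + 0.3086×918.2 − 0.04193×2.75×918.2 = -68.80 mGal
Difference = -68.80 − (-90.20) = 21.40 mGal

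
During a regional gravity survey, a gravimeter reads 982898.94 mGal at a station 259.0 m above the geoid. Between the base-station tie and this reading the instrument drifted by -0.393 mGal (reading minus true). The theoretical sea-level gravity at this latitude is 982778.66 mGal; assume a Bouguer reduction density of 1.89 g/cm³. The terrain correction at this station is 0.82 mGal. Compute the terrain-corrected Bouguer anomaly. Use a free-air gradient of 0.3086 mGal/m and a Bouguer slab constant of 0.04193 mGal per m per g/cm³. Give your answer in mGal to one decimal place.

180.9

Drift-corrected reading = 982898.94 − (-0.393) = 982899.333 mGal
Free-air correction = 0.3086 × 259.0 = 79.93 mGal
Free-air anomaly = 982899.333 − 982778.66 + (79.93) = 200.603 mGal
Bouguer slab correction = 0.04193 × 1.89 × 259.0 = 20.53 mGal
Simple Bouguer anomaly = 200.603 − (20.53) = 180.073 mGal
Complete Bouguer anomaly = 180.073 + 0.82 = 180.893 mGal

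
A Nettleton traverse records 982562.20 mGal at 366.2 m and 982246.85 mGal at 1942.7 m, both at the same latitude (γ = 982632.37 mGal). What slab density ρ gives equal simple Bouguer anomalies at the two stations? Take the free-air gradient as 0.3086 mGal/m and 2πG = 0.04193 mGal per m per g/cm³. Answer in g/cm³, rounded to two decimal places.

2.59

Δg_obs = 982246.85 − 982562.20 = -315.35 mGal over Δh = 1942.7 − 366.2 = 1576.5 m
Equal Bouguer anomalies ⇒ Δg_obs + (0.3086 − 0.04193ρ)·Δh = 0
0.3086 − 0.04193ρ = −Δg_obs/Δh = 0.20003
ρ = (0.3086 − 0.20003) / 0.04193 = 2.59 g/cm³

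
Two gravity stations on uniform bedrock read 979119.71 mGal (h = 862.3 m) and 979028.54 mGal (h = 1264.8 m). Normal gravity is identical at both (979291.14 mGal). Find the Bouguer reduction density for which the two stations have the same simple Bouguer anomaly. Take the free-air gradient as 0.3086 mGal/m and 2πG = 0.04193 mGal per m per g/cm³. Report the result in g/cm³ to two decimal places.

Δg_obs = 979028.54 − 979119.71 = -91.17 mGal over Δh = 1264.8 − 862.3 = 402.5 m
Equal Bouguer anomalies ⇒ Δg_obs + (0.3086 − 0.04193ρ)·Δh = 0
0.3086 − 0.04193ρ = −Δg_obs/Δh = 0.22651
ρ = (0.3086 − 0.22651) / 0.04193 = 1.96 g/cm³

1.96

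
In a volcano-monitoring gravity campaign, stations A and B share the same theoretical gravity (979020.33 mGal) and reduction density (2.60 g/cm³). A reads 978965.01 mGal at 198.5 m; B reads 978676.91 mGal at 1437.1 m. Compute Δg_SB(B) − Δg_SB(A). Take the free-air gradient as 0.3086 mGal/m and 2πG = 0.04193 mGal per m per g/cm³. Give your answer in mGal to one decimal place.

-40.9

Δg_SB(A) = 978965.01 − 979020.33 + 0.3086×198.5 − 0.04193×2.60×198.5 = -15.70 mGal
Δg_SB(B) = 978676.91 − 979020.33 + 0.3086×1437.1 − 0.04193×2.60×1437.1 = -56.60 mGal
Difference = -56.60 − (-15.70) = -40.90 mGal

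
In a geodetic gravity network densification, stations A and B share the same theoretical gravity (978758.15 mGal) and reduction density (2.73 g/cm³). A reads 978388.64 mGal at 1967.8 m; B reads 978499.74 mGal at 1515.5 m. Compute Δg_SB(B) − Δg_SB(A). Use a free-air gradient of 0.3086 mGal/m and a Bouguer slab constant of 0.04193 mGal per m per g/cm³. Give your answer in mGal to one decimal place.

23.3

Δg_SB(A) = 978388.64 − 978758.15 + 0.3086×1967.8 − 0.04193×2.73×1967.8 = 12.50 mGal
Δg_SB(B) = 978499.74 − 978758.15 + 0.3086×1515.5 − 0.04193×2.73×1515.5 = 35.80 mGal
Difference = 35.80 − (12.50) = 23.30 mGal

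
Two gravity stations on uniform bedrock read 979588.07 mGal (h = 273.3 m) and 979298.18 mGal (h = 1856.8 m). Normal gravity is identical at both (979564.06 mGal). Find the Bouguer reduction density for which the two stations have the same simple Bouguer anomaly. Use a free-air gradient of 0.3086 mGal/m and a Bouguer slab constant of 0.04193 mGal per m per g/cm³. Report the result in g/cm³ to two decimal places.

Δg_obs = 979298.18 − 979588.07 = -289.89 mGal over Δh = 1856.8 − 273.3 = 1583.5 m
Equal Bouguer anomalies ⇒ Δg_obs + (0.3086 − 0.04193ρ)·Δh = 0
0.3086 − 0.04193ρ = −Δg_obs/Δh = 0.18307
ρ = (0.3086 − 0.18307) / 0.04193 = 2.99 g/cm³

2.99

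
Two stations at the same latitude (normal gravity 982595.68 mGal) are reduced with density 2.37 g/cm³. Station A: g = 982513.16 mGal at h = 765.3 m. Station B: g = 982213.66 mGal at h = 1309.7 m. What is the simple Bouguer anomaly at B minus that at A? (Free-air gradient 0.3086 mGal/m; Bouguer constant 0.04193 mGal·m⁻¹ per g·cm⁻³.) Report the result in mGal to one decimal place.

-185.6

Δg_SB(A) = 982513.16 − 982595.68 + 0.3086×765.3 − 0.04193×2.37×765.3 = 77.60 mGal
Δg_SB(B) = 982213.66 − 982595.68 + 0.3086×1309.7 − 0.04193×2.37×1309.7 = -108.00 mGal
Difference = -108.00 − (77.60) = -185.60 mGal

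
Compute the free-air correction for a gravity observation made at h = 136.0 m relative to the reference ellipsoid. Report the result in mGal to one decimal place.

42.0

Free-air correction = 0.3086 × 136.0 = 42.0 mGal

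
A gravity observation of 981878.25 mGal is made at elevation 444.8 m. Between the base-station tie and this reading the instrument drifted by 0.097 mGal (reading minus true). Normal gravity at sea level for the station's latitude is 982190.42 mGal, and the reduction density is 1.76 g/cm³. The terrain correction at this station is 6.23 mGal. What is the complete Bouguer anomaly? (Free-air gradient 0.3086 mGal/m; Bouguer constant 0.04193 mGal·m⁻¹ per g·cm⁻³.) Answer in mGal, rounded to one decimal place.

-201.6

Drift-corrected reading = 981878.25 − (0.097) = 981878.153 mGal
Free-air correction = 0.3086 × 444.8 = 137.27 mGal
Free-air anomaly = 981878.153 − 982190.42 + (137.27) = -174.997 mGal
Bouguer slab correction = 0.04193 × 1.76 × 444.8 = 32.82 mGal
Simple Bouguer anomaly = -174.997 − (32.82) = -207.817 mGal
Complete Bouguer anomaly = -207.817 + 6.23 = -201.587 mGal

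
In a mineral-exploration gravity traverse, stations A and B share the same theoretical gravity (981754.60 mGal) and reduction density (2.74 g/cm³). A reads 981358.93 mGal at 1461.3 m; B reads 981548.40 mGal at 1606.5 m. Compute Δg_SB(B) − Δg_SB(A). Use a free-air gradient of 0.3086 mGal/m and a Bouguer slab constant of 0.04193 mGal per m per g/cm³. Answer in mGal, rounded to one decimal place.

Δg_SB(A) = 981358.93 − 981754.60 + 0.3086×1461.3 − 0.04193×2.74×1461.3 = -112.60 mGal
Δg_SB(B) = 981548.40 − 981754.60 + 0.3086×1606.5 − 0.04193×2.74×1606.5 = 105.00 mGal
Difference = 105.00 − (-112.60) = 217.60 mGal

217.6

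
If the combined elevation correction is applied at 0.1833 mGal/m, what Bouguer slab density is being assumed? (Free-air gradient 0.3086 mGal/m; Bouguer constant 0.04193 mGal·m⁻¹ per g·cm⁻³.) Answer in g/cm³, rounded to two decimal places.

0.1833 = 0.3086 − 0.04193 × ρ
ρ = (0.3086 − 0.1833) / 0.04193 = 2.99 g/cm³

2.99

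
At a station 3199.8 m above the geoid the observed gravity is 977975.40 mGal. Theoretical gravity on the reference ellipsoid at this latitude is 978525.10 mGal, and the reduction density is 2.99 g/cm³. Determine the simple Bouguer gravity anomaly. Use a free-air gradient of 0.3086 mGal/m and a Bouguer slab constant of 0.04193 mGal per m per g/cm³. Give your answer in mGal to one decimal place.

Free-air correction = 0.3086 × 3199.8 = 987.46 mGal
Free-air anomaly = 977975.40 − 978525.10 + (987.46) = 437.76 mGal
Bouguer slab correction = 0.04193 × 2.99 × 3199.8 = 401.16 mGal
Simple Bouguer anomaly = 437.76 − (401.16) = 36.60 mGal

36.6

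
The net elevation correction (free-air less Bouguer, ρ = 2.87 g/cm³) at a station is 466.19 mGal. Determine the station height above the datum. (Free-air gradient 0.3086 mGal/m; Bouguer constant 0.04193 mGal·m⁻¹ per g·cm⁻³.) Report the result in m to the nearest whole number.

Combined gradient = 0.3086 − 0.04193 × 2.87 = 0.1882609 mGal/m
h = 466.19 / 0.1882609 = 2476.30 m

2476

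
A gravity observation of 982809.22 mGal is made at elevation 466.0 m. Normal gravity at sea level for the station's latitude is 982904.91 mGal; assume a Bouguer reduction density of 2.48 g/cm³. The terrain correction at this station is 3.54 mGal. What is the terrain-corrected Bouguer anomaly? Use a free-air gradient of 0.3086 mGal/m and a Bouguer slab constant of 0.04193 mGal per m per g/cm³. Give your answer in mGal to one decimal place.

Free-air correction = 0.3086 × 466.0 = 143.81 mGal
Free-air anomaly = 982809.22 − 982904.91 + (143.81) = 48.12 mGal
Bouguer slab correction = 0.04193 × 2.48 × 466.0 = 48.46 mGal
Simple Bouguer anomaly = 48.12 − (48.46) = -0.34 mGal
Complete Bouguer anomaly = -0.34 + 3.54 = 3.20 mGal

3.2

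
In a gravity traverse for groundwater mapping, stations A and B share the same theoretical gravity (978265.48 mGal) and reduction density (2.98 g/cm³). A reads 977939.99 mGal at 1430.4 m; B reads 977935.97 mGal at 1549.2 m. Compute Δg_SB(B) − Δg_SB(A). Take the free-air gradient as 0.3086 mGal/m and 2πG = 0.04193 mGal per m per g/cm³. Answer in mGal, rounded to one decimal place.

17.8

Δg_SB(A) = 977939.99 − 978265.48 + 0.3086×1430.4 − 0.04193×2.98×1430.4 = -62.80 mGal
Δg_SB(B) = 977935.97 − 978265.48 + 0.3086×1549.2 − 0.04193×2.98×1549.2 = -45.00 mGal
Difference = -45.00 − (-62.80) = 17.80 mGal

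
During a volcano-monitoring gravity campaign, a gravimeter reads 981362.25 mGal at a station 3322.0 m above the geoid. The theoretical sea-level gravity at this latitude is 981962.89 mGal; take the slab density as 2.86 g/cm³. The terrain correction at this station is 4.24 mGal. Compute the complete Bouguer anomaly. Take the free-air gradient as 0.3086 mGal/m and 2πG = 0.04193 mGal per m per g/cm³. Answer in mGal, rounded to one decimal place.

30.4

Free-air correction = 0.3086 × 3322.0 = 1025.17 mGal
Free-air anomaly = 981362.25 − 981962.89 + (1025.17) = 424.53 mGal
Bouguer slab correction = 0.04193 × 2.86 × 3322.0 = 398.37 mGal
Simple Bouguer anomaly = 424.53 − (398.37) = 26.16 mGal
Complete Bouguer anomaly = 26.16 + 4.24 = 30.40 mGal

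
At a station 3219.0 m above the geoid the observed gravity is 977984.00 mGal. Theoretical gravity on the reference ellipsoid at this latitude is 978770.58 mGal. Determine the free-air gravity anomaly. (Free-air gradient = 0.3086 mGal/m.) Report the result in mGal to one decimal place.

Free-air correction = 0.3086 × 3219.0 = 993.38 mGal
Free-air anomaly = 977984.00 − 978770.58 + (993.38) = 206.80 mGal

206.8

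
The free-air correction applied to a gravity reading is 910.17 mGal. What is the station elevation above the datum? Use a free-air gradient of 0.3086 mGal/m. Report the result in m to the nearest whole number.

h = 910.17 / 0.3086 = 2949.35 m

2949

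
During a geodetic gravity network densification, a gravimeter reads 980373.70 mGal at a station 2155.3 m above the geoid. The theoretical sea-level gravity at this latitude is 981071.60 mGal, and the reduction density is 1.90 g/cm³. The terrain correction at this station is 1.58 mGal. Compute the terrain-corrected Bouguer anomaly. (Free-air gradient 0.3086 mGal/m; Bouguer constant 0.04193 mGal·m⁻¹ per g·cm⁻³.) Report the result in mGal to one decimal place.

-202.9

Free-air correction = 0.3086 × 2155.3 = 665.13 mGal
Free-air anomaly = 980373.70 − 981071.60 + (665.13) = -32.77 mGal
Bouguer slab correction = 0.04193 × 1.90 × 2155.3 = 171.71 mGal
Simple Bouguer anomaly = -32.77 − (171.71) = -204.48 mGal
Complete Bouguer anomaly = -204.48 + 1.58 = -202.90 mGal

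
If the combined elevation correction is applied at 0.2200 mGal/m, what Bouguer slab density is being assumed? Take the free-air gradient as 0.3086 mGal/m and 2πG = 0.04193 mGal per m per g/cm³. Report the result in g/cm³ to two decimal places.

0.2200 = 0.3086 − 0.04193 × ρ
ρ = (0.3086 − 0.2200) / 0.04193 = 2.11 g/cm³

2.11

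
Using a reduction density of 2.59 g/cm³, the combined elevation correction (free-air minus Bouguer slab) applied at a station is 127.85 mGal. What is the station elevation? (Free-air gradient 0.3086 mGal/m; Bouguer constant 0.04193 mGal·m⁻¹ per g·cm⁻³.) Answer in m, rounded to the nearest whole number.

639

Combined gradient = 0.3086 − 0.04193 × 2.59 = 0.2000013 mGal/m
h = 127.85 / 0.2000013 = 639.25 m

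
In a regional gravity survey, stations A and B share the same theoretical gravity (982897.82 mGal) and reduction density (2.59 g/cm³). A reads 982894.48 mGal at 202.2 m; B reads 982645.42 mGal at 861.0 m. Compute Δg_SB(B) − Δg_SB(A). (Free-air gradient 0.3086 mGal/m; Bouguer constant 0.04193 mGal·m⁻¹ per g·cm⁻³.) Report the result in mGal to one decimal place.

-117.3

Δg_SB(A) = 982894.48 − 982897.82 + 0.3086×202.2 − 0.04193×2.59×202.2 = 37.10 mGal
Δg_SB(B) = 982645.42 − 982897.82 + 0.3086×861.0 − 0.04193×2.59×861.0 = -80.20 mGal
Difference = -80.20 − (37.10) = -117.30 mGal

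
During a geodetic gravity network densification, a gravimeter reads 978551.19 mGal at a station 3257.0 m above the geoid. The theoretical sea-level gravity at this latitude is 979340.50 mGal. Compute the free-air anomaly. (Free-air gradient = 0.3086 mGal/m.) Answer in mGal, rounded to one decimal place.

215.8

Free-air correction = 0.3086 × 3257.0 = 1005.11 mGal
Free-air anomaly = 978551.19 − 979340.50 + (1005.11) = 215.80 mGal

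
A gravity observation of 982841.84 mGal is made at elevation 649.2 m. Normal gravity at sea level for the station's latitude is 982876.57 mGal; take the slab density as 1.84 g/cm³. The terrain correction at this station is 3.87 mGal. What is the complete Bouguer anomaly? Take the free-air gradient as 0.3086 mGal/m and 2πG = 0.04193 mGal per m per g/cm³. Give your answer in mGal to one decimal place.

Free-air correction = 0.3086 × 649.2 = 200.34 mGal
Free-air anomaly = 982841.84 − 982876.57 + (200.34) = 165.61 mGal
Bouguer slab correction = 0.04193 × 1.84 × 649.2 = 50.09 mGal
Simple Bouguer anomaly = 165.61 − (50.09) = 115.52 mGal
Complete Bouguer anomaly = 115.52 + 3.87 = 119.39 mGal

119.4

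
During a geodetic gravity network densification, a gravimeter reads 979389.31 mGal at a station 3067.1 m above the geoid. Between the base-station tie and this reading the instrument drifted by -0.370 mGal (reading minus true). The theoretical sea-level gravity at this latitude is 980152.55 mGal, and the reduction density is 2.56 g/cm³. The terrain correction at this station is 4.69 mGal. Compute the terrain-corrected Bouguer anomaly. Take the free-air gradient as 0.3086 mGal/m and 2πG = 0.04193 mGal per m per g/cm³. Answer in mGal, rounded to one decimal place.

-140.9

Drift-corrected reading = 979389.31 − (-0.370) = 979389.680 mGal
Free-air correction = 0.3086 × 3067.1 = 946.51 mGal
Free-air anomaly = 979389.680 − 980152.55 + (946.51) = 183.640 mGal
Bouguer slab correction = 0.04193 × 2.56 × 3067.1 = 329.22 mGal
Simple Bouguer anomaly = 183.640 − (329.22) = -145.580 mGal
Complete Bouguer anomaly = -145.580 + 4.69 = -140.890 mGal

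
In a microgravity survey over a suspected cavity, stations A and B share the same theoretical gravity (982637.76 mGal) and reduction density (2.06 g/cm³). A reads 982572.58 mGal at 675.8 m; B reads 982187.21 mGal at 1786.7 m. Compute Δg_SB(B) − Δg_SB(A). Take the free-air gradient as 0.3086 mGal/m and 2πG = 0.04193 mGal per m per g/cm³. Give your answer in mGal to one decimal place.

-138.5

Δg_SB(A) = 982572.58 − 982637.76 + 0.3086×675.8 − 0.04193×2.06×675.8 = 85.00 mGal
Δg_SB(B) = 982187.21 − 982637.76 + 0.3086×1786.7 − 0.04193×2.06×1786.7 = -53.50 mGal
Difference = -53.50 − (85.00) = -138.50 mGal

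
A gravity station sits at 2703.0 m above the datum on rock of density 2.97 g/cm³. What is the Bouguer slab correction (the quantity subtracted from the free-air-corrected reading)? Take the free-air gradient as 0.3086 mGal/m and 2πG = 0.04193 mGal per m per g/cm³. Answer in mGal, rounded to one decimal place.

336.6

Bouguer slab correction = 0.04193 × 2.97 × 2703.0 = 336.6 mGal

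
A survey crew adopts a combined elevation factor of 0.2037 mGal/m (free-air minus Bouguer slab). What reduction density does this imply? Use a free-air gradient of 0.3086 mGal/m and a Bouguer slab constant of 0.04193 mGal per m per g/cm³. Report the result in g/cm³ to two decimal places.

0.2037 = 0.3086 − 0.04193 × ρ
ρ = (0.3086 − 0.2037) / 0.04193 = 2.50 g/cm³

2.50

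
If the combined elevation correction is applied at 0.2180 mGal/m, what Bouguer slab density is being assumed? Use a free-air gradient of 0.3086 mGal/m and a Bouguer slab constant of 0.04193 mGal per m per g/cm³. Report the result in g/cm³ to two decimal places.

2.16

0.2180 = 0.3086 − 0.04193 × ρ
ρ = (0.3086 − 0.2180) / 0.04193 = 2.16 g/cm³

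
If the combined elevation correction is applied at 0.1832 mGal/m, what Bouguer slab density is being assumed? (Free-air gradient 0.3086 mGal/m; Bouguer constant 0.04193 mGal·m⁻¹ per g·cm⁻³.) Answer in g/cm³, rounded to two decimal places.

2.99

0.1832 = 0.3086 − 0.04193 × ρ
ρ = (0.3086 − 0.1832) / 0.04193 = 2.99 g/cm³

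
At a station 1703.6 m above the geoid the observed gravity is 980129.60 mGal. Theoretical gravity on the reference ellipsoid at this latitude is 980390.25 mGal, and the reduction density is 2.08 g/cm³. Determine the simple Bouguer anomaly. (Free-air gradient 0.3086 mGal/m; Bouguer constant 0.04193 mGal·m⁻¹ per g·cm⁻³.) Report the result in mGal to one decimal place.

116.5

Free-air correction = 0.3086 × 1703.6 = 525.73 mGal
Free-air anomaly = 980129.60 − 980390.25 + (525.73) = 265.08 mGal
Bouguer slab correction = 0.04193 × 2.08 × 1703.6 = 148.58 mGal
Simple Bouguer anomaly = 265.08 − (148.58) = 116.50 mGal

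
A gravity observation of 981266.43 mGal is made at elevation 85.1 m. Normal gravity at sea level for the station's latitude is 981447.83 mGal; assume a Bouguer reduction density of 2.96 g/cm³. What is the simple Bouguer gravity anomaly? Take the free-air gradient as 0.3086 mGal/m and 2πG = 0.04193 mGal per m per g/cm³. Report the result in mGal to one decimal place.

Free-air correction = 0.3086 × 85.1 = 26.26 mGal
Free-air anomaly = 981266.43 − 981447.83 + (26.26) = -155.14 mGal
Bouguer slab correction = 0.04193 × 2.96 × 85.1 = 10.56 mGal
Simple Bouguer anomaly = -155.14 − (10.56) = -165.70 mGal

-165.7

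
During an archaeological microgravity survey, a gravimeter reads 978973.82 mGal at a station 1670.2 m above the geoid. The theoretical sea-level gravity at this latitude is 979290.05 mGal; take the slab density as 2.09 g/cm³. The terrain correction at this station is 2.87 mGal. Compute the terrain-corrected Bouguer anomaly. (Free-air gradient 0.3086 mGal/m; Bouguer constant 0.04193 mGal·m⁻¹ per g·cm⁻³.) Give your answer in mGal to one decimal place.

55.7

Free-air correction = 0.3086 × 1670.2 = 515.42 mGal
Free-air anomaly = 978973.82 − 979290.05 + (515.42) = 199.19 mGal
Bouguer slab correction = 0.04193 × 2.09 × 1670.2 = 146.37 mGal
Simple Bouguer anomaly = 199.19 − (146.37) = 52.82 mGal
Complete Bouguer anomaly = 52.82 + 2.87 = 55.69 mGal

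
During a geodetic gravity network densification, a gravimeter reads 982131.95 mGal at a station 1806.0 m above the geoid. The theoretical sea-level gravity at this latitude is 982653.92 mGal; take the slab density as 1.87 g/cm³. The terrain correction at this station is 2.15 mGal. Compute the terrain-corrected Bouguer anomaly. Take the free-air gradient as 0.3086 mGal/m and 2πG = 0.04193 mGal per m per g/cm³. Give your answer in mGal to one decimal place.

Free-air correction = 0.3086 × 1806.0 = 557.33 mGal
Free-air anomaly = 982131.95 − 982653.92 + (557.33) = 35.36 mGal
Bouguer slab correction = 0.04193 × 1.87 × 1806.0 = 141.61 mGal
Simple Bouguer anomaly = 35.36 − (141.61) = -106.25 mGal
Complete Bouguer anomaly = -106.25 + 2.15 = -104.10 mGal

-104.1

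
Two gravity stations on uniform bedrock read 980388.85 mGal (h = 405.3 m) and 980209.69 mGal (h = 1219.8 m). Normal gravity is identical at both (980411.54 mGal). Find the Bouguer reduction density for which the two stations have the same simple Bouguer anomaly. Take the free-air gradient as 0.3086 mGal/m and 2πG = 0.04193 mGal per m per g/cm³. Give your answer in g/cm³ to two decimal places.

2.11

Δg_obs = 980209.69 − 980388.85 = -179.16 mGal over Δh = 1219.8 − 405.3 = 814.5 m
Equal Bouguer anomalies ⇒ Δg_obs + (0.3086 − 0.04193ρ)·Δh = 0
0.3086 − 0.04193ρ = −Δg_obs/Δh = 0.21996
ρ = (0.3086 − 0.21996) / 0.04193 = 2.11 g/cm³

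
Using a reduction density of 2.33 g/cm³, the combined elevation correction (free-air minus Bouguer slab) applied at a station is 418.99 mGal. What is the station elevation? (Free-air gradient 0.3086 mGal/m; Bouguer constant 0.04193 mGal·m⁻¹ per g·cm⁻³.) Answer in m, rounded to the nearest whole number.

Combined gradient = 0.3086 − 0.04193 × 2.33 = 0.2109031 mGal/m
h = 418.99 / 0.2109031 = 1986.65 m

1987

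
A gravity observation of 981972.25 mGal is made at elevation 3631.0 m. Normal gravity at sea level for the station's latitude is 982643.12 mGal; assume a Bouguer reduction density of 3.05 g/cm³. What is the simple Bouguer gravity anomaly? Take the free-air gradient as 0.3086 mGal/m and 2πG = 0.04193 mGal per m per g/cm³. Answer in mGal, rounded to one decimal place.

Free-air correction = 0.3086 × 3631.0 = 1120.53 mGal
Free-air anomaly = 981972.25 − 982643.12 + (1120.53) = 449.66 mGal
Bouguer slab correction = 0.04193 × 3.05 × 3631.0 = 464.36 mGal
Simple Bouguer anomaly = 449.66 − (464.36) = -14.70 mGal

-14.7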